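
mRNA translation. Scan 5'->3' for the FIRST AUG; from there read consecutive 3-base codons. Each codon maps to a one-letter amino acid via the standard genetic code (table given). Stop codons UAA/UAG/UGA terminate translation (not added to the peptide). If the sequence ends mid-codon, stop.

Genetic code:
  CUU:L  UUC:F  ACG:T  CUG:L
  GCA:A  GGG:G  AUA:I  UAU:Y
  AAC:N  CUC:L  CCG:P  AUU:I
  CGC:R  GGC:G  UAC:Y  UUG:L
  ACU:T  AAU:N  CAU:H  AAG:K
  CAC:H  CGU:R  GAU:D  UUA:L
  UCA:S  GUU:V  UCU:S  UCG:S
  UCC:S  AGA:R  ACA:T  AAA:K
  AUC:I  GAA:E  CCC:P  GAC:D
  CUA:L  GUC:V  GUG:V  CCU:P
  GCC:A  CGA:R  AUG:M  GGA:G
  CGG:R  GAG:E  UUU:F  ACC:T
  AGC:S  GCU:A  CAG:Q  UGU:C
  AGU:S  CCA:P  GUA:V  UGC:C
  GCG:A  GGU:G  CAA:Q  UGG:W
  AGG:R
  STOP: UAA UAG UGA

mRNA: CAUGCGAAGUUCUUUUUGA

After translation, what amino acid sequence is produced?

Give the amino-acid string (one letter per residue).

start AUG at pos 1
pos 1: AUG -> M; peptide=M
pos 4: CGA -> R; peptide=MR
pos 7: AGU -> S; peptide=MRS
pos 10: UCU -> S; peptide=MRSS
pos 13: UUU -> F; peptide=MRSSF
pos 16: UGA -> STOP

Answer: MRSSF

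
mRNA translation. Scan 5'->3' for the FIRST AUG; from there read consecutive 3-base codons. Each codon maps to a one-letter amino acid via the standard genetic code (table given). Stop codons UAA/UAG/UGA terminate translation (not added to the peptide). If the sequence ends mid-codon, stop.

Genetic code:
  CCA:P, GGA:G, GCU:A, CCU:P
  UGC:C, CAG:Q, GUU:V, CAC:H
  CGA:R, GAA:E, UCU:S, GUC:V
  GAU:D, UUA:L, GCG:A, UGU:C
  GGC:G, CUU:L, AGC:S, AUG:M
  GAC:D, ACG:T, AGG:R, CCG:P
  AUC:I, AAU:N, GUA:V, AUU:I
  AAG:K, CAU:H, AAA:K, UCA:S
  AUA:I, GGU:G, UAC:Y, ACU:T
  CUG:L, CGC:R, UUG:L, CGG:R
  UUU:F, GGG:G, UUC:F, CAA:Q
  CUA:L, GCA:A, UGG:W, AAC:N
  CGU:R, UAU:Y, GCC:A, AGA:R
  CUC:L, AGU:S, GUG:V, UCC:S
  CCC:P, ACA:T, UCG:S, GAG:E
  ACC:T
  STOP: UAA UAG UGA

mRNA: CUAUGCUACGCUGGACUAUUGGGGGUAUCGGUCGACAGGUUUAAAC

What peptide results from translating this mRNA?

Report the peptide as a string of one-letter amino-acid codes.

Answer: MLRWTIGGIGRQV

Derivation:
start AUG at pos 2
pos 2: AUG -> M; peptide=M
pos 5: CUA -> L; peptide=ML
pos 8: CGC -> R; peptide=MLR
pos 11: UGG -> W; peptide=MLRW
pos 14: ACU -> T; peptide=MLRWT
pos 17: AUU -> I; peptide=MLRWTI
pos 20: GGG -> G; peptide=MLRWTIG
pos 23: GGU -> G; peptide=MLRWTIGG
pos 26: AUC -> I; peptide=MLRWTIGGI
pos 29: GGU -> G; peptide=MLRWTIGGIG
pos 32: CGA -> R; peptide=MLRWTIGGIGR
pos 35: CAG -> Q; peptide=MLRWTIGGIGRQ
pos 38: GUU -> V; peptide=MLRWTIGGIGRQV
pos 41: UAA -> STOP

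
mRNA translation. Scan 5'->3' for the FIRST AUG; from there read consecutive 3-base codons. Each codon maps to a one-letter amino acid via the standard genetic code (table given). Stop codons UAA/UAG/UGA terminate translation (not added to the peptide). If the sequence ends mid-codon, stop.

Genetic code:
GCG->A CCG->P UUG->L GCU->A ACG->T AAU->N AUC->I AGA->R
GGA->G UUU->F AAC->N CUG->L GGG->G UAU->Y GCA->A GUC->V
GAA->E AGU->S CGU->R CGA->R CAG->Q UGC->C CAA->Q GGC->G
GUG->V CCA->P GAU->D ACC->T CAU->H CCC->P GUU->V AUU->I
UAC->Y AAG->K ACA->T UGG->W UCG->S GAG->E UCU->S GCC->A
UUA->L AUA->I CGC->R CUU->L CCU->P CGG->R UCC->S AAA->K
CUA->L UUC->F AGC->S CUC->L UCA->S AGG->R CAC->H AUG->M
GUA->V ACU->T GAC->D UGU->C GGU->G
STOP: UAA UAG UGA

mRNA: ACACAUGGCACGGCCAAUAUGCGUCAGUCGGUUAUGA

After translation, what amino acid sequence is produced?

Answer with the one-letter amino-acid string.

Answer: MARPICVSRL

Derivation:
start AUG at pos 4
pos 4: AUG -> M; peptide=M
pos 7: GCA -> A; peptide=MA
pos 10: CGG -> R; peptide=MAR
pos 13: CCA -> P; peptide=MARP
pos 16: AUA -> I; peptide=MARPI
pos 19: UGC -> C; peptide=MARPIC
pos 22: GUC -> V; peptide=MARPICV
pos 25: AGU -> S; peptide=MARPICVS
pos 28: CGG -> R; peptide=MARPICVSR
pos 31: UUA -> L; peptide=MARPICVSRL
pos 34: UGA -> STOP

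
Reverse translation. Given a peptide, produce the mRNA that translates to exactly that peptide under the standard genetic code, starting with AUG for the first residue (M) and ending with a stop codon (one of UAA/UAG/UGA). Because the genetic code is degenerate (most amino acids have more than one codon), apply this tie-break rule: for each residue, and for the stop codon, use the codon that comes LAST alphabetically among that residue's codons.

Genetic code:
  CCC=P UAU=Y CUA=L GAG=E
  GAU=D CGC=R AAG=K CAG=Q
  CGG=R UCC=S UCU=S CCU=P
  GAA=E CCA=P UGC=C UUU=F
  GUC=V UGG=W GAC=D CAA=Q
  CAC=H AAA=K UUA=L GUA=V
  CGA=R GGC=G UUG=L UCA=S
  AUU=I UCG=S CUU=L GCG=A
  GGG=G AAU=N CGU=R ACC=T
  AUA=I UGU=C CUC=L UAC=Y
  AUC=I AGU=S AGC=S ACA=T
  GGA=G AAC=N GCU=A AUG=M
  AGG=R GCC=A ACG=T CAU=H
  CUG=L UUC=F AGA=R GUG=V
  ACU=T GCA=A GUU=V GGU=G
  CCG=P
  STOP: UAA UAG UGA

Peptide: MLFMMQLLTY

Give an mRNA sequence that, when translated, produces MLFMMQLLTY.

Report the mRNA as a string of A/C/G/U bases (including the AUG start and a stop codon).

residue 1: M -> AUG (start codon)
residue 2: L codons sorted = CUA,CUC,CUG,CUU,UUA,UUG -> pick last = UUG
residue 3: F codons sorted = UUC,UUU -> pick last = UUU
residue 4: M -> AUG (only codon)
residue 5: M -> AUG (only codon)
residue 6: Q codons sorted = CAA,CAG -> pick last = CAG
residue 7: L codons sorted = CUA,CUC,CUG,CUU,UUA,UUG -> pick last = UUG
residue 8: L codons sorted = CUA,CUC,CUG,CUU,UUA,UUG -> pick last = UUG
residue 9: T codons sorted = ACA,ACC,ACG,ACU -> pick last = ACU
residue 10: Y codons sorted = UAC,UAU -> pick last = UAU
terminator: stop codons sorted = UAA,UAG,UGA -> pick last = UGA

Answer: mRNA: AUGUUGUUUAUGAUGCAGUUGUUGACUUAUUGA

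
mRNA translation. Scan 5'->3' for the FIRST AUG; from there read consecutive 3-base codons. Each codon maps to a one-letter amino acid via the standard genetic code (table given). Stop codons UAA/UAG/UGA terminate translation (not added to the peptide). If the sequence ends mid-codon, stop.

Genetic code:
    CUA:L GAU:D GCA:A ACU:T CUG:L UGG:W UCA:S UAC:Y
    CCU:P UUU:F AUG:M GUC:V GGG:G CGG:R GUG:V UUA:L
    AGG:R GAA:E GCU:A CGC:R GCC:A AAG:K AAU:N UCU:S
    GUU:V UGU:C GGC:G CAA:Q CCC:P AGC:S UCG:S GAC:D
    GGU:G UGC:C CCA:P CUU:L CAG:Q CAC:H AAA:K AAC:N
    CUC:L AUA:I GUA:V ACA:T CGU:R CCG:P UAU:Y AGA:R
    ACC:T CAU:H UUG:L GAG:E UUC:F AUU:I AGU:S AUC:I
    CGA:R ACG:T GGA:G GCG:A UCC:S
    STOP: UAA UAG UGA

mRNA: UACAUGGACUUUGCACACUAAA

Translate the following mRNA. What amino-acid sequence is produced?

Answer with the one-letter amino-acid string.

Answer: MDFAH

Derivation:
start AUG at pos 3
pos 3: AUG -> M; peptide=M
pos 6: GAC -> D; peptide=MD
pos 9: UUU -> F; peptide=MDF
pos 12: GCA -> A; peptide=MDFA
pos 15: CAC -> H; peptide=MDFAH
pos 18: UAA -> STOP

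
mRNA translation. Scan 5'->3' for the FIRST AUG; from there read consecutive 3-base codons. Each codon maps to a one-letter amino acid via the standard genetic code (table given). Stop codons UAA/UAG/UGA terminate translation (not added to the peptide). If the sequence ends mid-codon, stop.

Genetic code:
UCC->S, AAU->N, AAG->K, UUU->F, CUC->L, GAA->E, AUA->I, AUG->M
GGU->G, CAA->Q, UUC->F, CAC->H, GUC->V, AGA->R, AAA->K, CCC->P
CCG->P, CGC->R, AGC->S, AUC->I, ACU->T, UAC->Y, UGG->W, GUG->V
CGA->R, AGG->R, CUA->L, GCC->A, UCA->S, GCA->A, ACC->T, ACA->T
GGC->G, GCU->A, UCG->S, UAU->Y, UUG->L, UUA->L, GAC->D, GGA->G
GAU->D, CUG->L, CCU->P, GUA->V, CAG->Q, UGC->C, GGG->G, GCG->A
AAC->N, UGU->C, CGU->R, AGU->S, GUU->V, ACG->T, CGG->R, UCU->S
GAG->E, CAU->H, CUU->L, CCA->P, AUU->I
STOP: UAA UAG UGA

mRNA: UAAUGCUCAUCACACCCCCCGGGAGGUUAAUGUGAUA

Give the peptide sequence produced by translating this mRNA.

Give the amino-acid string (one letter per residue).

Answer: MLITPPGRLM

Derivation:
start AUG at pos 2
pos 2: AUG -> M; peptide=M
pos 5: CUC -> L; peptide=ML
pos 8: AUC -> I; peptide=MLI
pos 11: ACA -> T; peptide=MLIT
pos 14: CCC -> P; peptide=MLITP
pos 17: CCC -> P; peptide=MLITPP
pos 20: GGG -> G; peptide=MLITPPG
pos 23: AGG -> R; peptide=MLITPPGR
pos 26: UUA -> L; peptide=MLITPPGRL
pos 29: AUG -> M; peptide=MLITPPGRLM
pos 32: UGA -> STOP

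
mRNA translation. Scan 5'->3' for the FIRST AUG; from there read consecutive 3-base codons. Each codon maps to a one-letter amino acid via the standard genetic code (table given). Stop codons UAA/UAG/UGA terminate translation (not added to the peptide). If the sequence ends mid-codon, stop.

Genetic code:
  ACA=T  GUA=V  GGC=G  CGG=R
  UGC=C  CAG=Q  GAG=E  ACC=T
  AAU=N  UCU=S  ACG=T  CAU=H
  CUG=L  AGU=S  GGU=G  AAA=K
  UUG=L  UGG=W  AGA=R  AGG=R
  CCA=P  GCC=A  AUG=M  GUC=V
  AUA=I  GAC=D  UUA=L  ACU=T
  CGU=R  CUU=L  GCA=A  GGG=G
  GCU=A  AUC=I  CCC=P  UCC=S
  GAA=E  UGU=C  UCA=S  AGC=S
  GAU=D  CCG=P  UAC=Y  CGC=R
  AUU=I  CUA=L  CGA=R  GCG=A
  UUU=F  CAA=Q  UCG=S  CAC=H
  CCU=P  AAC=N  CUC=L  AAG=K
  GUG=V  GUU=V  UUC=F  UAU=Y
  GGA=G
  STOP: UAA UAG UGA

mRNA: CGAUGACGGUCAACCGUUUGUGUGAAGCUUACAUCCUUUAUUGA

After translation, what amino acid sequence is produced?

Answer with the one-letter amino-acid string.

Answer: MTVNRLCEAYILY

Derivation:
start AUG at pos 2
pos 2: AUG -> M; peptide=M
pos 5: ACG -> T; peptide=MT
pos 8: GUC -> V; peptide=MTV
pos 11: AAC -> N; peptide=MTVN
pos 14: CGU -> R; peptide=MTVNR
pos 17: UUG -> L; peptide=MTVNRL
pos 20: UGU -> C; peptide=MTVNRLC
pos 23: GAA -> E; peptide=MTVNRLCE
pos 26: GCU -> A; peptide=MTVNRLCEA
pos 29: UAC -> Y; peptide=MTVNRLCEAY
pos 32: AUC -> I; peptide=MTVNRLCEAYI
pos 35: CUU -> L; peptide=MTVNRLCEAYIL
pos 38: UAU -> Y; peptide=MTVNRLCEAYILY
pos 41: UGA -> STOP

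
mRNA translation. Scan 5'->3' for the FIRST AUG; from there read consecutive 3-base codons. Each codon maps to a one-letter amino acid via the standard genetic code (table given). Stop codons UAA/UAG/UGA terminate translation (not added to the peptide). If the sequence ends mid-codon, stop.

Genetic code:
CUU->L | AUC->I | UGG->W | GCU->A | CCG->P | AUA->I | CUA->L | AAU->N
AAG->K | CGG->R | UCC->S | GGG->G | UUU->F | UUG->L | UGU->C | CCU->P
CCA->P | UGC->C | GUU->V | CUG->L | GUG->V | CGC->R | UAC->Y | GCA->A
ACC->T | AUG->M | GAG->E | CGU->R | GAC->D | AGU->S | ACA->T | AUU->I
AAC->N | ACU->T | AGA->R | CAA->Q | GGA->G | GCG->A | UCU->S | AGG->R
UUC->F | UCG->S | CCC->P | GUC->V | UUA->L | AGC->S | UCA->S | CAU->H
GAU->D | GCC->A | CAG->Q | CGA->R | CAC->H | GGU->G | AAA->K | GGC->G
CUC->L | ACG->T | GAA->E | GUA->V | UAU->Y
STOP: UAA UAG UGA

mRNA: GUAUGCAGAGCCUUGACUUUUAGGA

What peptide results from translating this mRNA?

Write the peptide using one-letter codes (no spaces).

Answer: MQSLDF

Derivation:
start AUG at pos 2
pos 2: AUG -> M; peptide=M
pos 5: CAG -> Q; peptide=MQ
pos 8: AGC -> S; peptide=MQS
pos 11: CUU -> L; peptide=MQSL
pos 14: GAC -> D; peptide=MQSLD
pos 17: UUU -> F; peptide=MQSLDF
pos 20: UAG -> STOP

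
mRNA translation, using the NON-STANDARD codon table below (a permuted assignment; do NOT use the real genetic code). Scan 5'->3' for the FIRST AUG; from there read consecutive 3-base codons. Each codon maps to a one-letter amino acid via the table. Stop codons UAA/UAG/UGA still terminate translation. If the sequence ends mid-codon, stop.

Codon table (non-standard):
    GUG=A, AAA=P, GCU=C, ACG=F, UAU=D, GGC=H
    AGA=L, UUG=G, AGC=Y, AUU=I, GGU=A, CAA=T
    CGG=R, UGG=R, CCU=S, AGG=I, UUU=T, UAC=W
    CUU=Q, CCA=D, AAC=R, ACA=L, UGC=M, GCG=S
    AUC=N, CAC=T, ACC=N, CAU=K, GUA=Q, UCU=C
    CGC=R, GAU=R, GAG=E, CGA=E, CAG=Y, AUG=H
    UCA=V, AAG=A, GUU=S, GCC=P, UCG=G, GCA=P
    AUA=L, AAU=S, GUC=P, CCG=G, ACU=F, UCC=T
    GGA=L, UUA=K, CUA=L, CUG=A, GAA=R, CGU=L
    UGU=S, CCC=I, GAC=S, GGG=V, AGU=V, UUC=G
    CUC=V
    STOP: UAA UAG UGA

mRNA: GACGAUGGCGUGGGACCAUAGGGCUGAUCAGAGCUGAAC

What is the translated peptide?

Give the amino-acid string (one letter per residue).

start AUG at pos 4
pos 4: AUG -> H; peptide=H
pos 7: GCG -> S; peptide=HS
pos 10: UGG -> R; peptide=HSR
pos 13: GAC -> S; peptide=HSRS
pos 16: CAU -> K; peptide=HSRSK
pos 19: AGG -> I; peptide=HSRSKI
pos 22: GCU -> C; peptide=HSRSKIC
pos 25: GAU -> R; peptide=HSRSKICR
pos 28: CAG -> Y; peptide=HSRSKICRY
pos 31: AGC -> Y; peptide=HSRSKICRYY
pos 34: UGA -> STOP

Answer: HSRSKICRYY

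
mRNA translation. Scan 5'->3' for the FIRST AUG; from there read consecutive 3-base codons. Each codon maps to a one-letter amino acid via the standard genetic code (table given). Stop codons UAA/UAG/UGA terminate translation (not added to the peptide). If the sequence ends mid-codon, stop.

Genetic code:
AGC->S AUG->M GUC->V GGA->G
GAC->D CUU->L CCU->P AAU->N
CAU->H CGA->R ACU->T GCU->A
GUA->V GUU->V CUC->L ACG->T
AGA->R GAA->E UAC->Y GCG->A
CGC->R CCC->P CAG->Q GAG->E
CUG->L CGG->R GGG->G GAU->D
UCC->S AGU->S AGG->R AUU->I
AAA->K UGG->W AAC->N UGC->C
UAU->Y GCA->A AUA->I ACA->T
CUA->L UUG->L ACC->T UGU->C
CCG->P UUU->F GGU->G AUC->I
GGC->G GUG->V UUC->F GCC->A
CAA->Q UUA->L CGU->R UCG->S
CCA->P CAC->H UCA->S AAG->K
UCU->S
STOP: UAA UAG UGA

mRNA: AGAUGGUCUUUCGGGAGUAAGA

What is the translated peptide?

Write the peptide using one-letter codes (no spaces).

start AUG at pos 2
pos 2: AUG -> M; peptide=M
pos 5: GUC -> V; peptide=MV
pos 8: UUU -> F; peptide=MVF
pos 11: CGG -> R; peptide=MVFR
pos 14: GAG -> E; peptide=MVFRE
pos 17: UAA -> STOP

Answer: MVFRE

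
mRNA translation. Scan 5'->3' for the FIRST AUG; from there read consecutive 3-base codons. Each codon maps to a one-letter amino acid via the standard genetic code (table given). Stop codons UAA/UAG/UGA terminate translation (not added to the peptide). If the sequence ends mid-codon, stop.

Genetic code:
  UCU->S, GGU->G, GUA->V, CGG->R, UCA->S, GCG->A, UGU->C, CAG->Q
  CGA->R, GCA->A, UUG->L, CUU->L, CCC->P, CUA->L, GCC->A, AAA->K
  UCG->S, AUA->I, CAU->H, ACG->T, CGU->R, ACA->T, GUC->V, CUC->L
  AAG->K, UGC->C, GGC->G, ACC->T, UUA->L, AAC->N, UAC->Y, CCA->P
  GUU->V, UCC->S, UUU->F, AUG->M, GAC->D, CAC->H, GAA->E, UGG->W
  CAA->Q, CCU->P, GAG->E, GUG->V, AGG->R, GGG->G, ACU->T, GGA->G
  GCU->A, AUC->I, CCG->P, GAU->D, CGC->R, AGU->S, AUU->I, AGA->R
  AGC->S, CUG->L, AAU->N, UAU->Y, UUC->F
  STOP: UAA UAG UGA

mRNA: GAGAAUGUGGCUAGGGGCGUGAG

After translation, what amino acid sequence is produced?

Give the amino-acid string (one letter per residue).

start AUG at pos 4
pos 4: AUG -> M; peptide=M
pos 7: UGG -> W; peptide=MW
pos 10: CUA -> L; peptide=MWL
pos 13: GGG -> G; peptide=MWLG
pos 16: GCG -> A; peptide=MWLGA
pos 19: UGA -> STOP

Answer: MWLGA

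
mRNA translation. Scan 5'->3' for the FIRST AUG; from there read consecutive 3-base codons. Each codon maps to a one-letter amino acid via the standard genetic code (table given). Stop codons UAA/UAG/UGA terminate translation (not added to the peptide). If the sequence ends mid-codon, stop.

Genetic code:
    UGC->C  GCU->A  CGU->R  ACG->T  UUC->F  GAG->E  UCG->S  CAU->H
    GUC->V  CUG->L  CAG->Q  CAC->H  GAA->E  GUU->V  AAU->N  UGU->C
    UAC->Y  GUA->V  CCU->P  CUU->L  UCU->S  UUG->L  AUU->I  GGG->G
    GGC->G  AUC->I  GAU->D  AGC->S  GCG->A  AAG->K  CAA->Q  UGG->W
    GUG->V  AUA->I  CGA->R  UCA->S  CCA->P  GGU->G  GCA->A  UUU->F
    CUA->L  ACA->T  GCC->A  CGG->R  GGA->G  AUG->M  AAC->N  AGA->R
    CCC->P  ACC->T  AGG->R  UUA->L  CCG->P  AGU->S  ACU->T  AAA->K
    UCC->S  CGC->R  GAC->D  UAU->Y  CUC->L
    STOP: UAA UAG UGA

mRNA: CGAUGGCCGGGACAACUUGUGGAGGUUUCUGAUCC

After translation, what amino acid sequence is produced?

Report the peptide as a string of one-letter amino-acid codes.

Answer: MAGTTCGGF

Derivation:
start AUG at pos 2
pos 2: AUG -> M; peptide=M
pos 5: GCC -> A; peptide=MA
pos 8: GGG -> G; peptide=MAG
pos 11: ACA -> T; peptide=MAGT
pos 14: ACU -> T; peptide=MAGTT
pos 17: UGU -> C; peptide=MAGTTC
pos 20: GGA -> G; peptide=MAGTTCG
pos 23: GGU -> G; peptide=MAGTTCGG
pos 26: UUC -> F; peptide=MAGTTCGGF
pos 29: UGA -> STOP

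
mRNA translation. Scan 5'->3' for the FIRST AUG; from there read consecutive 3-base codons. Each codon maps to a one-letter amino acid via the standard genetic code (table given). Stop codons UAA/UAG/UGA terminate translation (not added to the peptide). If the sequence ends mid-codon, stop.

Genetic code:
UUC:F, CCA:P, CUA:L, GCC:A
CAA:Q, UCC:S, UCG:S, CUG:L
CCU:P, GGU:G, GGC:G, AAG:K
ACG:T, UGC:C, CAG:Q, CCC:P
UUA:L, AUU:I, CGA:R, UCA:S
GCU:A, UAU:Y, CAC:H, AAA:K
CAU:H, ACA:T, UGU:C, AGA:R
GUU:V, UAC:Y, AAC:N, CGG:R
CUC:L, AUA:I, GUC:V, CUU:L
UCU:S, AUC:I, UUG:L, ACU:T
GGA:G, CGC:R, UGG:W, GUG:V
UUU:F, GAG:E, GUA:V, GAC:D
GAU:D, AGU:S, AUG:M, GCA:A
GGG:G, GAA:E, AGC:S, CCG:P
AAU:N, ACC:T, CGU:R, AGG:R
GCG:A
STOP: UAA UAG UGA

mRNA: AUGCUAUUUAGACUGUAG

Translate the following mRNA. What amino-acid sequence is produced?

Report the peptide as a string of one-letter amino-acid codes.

start AUG at pos 0
pos 0: AUG -> M; peptide=M
pos 3: CUA -> L; peptide=ML
pos 6: UUU -> F; peptide=MLF
pos 9: AGA -> R; peptide=MLFR
pos 12: CUG -> L; peptide=MLFRL
pos 15: UAG -> STOP

Answer: MLFRL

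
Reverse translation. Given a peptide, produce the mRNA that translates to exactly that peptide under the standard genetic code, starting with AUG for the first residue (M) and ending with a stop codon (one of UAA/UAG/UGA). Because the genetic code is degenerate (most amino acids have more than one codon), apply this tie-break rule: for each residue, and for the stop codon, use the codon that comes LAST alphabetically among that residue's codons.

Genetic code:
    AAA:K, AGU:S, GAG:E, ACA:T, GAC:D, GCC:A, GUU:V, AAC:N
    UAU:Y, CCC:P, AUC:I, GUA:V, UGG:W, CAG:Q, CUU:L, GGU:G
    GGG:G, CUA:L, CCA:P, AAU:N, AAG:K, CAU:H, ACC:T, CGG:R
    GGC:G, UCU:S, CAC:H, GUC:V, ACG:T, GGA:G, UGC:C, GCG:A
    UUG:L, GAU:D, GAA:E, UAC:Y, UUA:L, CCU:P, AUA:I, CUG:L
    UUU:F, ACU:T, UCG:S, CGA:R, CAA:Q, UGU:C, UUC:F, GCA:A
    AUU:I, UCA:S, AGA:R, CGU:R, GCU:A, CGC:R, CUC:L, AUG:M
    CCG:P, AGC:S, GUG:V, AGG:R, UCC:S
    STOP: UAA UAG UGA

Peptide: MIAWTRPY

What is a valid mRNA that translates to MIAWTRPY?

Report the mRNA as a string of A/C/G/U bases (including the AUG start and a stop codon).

residue 1: M -> AUG (start codon)
residue 2: I codons sorted = AUA,AUC,AUU -> pick last = AUU
residue 3: A codons sorted = GCA,GCC,GCG,GCU -> pick last = GCU
residue 4: W -> UGG (only codon)
residue 5: T codons sorted = ACA,ACC,ACG,ACU -> pick last = ACU
residue 6: R codons sorted = AGA,AGG,CGA,CGC,CGG,CGU -> pick last = CGU
residue 7: P codons sorted = CCA,CCC,CCG,CCU -> pick last = CCU
residue 8: Y codons sorted = UAC,UAU -> pick last = UAU
terminator: stop codons sorted = UAA,UAG,UGA -> pick last = UGA

Answer: mRNA: AUGAUUGCUUGGACUCGUCCUUAUUGA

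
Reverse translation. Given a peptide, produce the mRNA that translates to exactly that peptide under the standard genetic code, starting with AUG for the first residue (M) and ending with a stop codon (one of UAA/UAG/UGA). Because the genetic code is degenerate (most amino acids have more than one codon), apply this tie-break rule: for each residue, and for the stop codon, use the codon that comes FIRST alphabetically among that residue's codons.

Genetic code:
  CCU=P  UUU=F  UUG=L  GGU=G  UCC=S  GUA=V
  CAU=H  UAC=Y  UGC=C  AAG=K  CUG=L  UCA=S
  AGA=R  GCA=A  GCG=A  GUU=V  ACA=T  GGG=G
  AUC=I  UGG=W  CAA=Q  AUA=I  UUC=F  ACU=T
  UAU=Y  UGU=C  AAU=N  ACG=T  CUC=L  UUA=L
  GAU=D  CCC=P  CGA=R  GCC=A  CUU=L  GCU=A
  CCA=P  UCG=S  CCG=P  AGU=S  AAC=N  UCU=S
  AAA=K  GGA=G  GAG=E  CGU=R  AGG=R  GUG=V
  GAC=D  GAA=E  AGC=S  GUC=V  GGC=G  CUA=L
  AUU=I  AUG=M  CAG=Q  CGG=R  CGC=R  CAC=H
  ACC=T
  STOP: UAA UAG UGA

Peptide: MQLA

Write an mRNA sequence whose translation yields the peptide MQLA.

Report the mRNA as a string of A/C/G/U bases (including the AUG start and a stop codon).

Answer: mRNA: AUGCAACUAGCAUAA

Derivation:
residue 1: M -> AUG (start codon)
residue 2: Q codons sorted = CAA,CAG -> pick first = CAA
residue 3: L codons sorted = CUA,CUC,CUG,CUU,UUA,UUG -> pick first = CUA
residue 4: A codons sorted = GCA,GCC,GCG,GCU -> pick first = GCA
terminator: stop codons sorted = UAA,UAG,UGA -> pick first = UAA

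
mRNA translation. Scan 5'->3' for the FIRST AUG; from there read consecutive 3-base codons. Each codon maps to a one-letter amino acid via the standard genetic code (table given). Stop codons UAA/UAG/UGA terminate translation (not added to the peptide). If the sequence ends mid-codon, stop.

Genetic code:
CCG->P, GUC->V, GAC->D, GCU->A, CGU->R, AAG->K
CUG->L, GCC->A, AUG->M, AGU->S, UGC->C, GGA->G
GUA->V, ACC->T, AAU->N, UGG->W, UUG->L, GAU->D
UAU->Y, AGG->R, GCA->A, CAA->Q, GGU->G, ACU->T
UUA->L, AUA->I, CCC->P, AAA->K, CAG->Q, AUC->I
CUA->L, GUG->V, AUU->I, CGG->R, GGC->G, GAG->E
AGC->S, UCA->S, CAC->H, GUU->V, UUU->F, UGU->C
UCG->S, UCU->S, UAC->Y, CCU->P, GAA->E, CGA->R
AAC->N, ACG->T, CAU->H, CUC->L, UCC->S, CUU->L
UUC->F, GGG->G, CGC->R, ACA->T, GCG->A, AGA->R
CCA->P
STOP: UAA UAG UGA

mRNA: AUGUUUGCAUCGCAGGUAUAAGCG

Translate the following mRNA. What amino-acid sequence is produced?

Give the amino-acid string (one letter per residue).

Answer: MFASQV

Derivation:
start AUG at pos 0
pos 0: AUG -> M; peptide=M
pos 3: UUU -> F; peptide=MF
pos 6: GCA -> A; peptide=MFA
pos 9: UCG -> S; peptide=MFAS
pos 12: CAG -> Q; peptide=MFASQ
pos 15: GUA -> V; peptide=MFASQV
pos 18: UAA -> STOP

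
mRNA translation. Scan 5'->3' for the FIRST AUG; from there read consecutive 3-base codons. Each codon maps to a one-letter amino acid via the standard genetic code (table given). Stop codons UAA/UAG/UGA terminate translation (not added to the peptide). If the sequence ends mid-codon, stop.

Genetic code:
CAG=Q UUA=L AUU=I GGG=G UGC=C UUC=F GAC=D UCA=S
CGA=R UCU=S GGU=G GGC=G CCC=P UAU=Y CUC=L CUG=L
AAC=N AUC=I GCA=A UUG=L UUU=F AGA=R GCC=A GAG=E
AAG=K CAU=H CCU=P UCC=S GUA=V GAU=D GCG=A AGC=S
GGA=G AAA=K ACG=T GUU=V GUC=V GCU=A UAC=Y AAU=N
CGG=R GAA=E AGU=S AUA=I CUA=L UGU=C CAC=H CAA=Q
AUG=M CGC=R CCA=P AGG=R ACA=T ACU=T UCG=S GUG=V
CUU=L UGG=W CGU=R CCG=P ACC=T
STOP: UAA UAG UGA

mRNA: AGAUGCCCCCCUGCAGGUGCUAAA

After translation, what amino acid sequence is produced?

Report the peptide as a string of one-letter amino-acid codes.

Answer: MPPCRC

Derivation:
start AUG at pos 2
pos 2: AUG -> M; peptide=M
pos 5: CCC -> P; peptide=MP
pos 8: CCC -> P; peptide=MPP
pos 11: UGC -> C; peptide=MPPC
pos 14: AGG -> R; peptide=MPPCR
pos 17: UGC -> C; peptide=MPPCRC
pos 20: UAA -> STOP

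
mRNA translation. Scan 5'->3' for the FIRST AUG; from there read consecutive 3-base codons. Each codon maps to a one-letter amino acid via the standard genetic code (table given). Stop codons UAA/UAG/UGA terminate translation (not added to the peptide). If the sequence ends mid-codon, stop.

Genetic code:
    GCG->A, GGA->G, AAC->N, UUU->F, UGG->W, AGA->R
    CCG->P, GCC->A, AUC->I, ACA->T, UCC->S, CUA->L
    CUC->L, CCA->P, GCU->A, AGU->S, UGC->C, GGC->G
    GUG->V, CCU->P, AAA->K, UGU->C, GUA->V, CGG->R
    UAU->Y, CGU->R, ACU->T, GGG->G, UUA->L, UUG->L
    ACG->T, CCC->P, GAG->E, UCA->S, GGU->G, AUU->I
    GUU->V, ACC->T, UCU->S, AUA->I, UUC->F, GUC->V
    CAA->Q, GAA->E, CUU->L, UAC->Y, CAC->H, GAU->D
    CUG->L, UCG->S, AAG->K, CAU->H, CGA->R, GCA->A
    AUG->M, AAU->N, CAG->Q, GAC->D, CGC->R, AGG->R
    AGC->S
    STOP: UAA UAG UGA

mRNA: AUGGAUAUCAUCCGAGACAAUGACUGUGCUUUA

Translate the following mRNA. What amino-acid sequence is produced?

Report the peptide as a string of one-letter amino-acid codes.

Answer: MDIIRDNDCAL

Derivation:
start AUG at pos 0
pos 0: AUG -> M; peptide=M
pos 3: GAU -> D; peptide=MD
pos 6: AUC -> I; peptide=MDI
pos 9: AUC -> I; peptide=MDII
pos 12: CGA -> R; peptide=MDIIR
pos 15: GAC -> D; peptide=MDIIRD
pos 18: AAU -> N; peptide=MDIIRDN
pos 21: GAC -> D; peptide=MDIIRDND
pos 24: UGU -> C; peptide=MDIIRDNDC
pos 27: GCU -> A; peptide=MDIIRDNDCA
pos 30: UUA -> L; peptide=MDIIRDNDCAL
pos 33: only 0 nt remain (<3), stop (end of mRNA)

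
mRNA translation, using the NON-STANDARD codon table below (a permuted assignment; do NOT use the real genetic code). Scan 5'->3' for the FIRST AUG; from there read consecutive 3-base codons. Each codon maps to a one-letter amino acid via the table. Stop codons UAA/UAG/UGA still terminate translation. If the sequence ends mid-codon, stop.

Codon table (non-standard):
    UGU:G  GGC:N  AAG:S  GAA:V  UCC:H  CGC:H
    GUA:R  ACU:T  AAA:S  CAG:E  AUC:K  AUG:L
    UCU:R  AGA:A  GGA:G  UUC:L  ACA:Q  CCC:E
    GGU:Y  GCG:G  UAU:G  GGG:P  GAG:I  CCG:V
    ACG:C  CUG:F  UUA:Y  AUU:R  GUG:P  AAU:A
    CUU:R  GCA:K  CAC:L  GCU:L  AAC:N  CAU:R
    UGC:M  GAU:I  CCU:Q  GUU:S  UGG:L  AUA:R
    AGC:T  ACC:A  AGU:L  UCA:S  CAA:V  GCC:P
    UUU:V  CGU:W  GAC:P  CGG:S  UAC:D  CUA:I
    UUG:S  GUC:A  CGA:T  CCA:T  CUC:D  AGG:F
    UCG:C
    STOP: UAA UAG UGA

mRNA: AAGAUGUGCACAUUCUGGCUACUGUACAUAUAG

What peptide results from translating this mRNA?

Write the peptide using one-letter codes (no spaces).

Answer: LMQLLIFDR

Derivation:
start AUG at pos 3
pos 3: AUG -> L; peptide=L
pos 6: UGC -> M; peptide=LM
pos 9: ACA -> Q; peptide=LMQ
pos 12: UUC -> L; peptide=LMQL
pos 15: UGG -> L; peptide=LMQLL
pos 18: CUA -> I; peptide=LMQLLI
pos 21: CUG -> F; peptide=LMQLLIF
pos 24: UAC -> D; peptide=LMQLLIFD
pos 27: AUA -> R; peptide=LMQLLIFDR
pos 30: UAG -> STOP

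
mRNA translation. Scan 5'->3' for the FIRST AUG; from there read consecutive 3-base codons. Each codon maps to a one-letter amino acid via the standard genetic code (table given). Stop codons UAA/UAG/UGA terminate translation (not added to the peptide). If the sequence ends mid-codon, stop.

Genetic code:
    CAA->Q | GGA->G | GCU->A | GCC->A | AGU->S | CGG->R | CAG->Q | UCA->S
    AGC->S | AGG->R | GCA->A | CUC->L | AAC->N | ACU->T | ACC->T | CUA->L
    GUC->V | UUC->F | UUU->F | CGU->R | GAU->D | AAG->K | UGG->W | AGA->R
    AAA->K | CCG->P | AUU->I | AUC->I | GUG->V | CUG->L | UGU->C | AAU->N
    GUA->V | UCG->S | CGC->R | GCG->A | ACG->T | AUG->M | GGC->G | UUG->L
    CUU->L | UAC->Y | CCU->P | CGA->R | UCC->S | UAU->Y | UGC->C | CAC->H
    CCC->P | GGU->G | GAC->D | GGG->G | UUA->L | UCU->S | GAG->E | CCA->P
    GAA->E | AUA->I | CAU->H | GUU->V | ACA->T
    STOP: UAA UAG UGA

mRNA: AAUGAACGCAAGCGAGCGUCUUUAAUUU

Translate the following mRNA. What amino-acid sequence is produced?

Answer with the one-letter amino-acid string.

Answer: MNASERL

Derivation:
start AUG at pos 1
pos 1: AUG -> M; peptide=M
pos 4: AAC -> N; peptide=MN
pos 7: GCA -> A; peptide=MNA
pos 10: AGC -> S; peptide=MNAS
pos 13: GAG -> E; peptide=MNASE
pos 16: CGU -> R; peptide=MNASER
pos 19: CUU -> L; peptide=MNASERL
pos 22: UAA -> STOP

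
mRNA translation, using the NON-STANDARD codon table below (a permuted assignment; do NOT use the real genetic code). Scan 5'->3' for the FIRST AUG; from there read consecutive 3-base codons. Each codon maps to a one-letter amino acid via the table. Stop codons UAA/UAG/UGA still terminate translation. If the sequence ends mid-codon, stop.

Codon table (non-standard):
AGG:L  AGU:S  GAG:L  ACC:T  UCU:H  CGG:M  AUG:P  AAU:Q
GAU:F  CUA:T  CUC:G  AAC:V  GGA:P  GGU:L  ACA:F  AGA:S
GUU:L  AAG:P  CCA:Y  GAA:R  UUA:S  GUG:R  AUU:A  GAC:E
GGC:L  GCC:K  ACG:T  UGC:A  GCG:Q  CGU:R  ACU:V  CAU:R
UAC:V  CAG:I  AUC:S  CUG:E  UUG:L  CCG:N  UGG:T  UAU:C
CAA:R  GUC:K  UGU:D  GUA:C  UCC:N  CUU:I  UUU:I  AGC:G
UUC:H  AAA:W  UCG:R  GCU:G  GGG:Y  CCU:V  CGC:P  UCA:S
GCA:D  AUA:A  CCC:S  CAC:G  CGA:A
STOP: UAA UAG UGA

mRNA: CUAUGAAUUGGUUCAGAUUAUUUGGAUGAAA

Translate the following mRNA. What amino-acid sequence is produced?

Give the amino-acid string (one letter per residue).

Answer: PQTHSSIP

Derivation:
start AUG at pos 2
pos 2: AUG -> P; peptide=P
pos 5: AAU -> Q; peptide=PQ
pos 8: UGG -> T; peptide=PQT
pos 11: UUC -> H; peptide=PQTH
pos 14: AGA -> S; peptide=PQTHS
pos 17: UUA -> S; peptide=PQTHSS
pos 20: UUU -> I; peptide=PQTHSSI
pos 23: GGA -> P; peptide=PQTHSSIP
pos 26: UGA -> STOP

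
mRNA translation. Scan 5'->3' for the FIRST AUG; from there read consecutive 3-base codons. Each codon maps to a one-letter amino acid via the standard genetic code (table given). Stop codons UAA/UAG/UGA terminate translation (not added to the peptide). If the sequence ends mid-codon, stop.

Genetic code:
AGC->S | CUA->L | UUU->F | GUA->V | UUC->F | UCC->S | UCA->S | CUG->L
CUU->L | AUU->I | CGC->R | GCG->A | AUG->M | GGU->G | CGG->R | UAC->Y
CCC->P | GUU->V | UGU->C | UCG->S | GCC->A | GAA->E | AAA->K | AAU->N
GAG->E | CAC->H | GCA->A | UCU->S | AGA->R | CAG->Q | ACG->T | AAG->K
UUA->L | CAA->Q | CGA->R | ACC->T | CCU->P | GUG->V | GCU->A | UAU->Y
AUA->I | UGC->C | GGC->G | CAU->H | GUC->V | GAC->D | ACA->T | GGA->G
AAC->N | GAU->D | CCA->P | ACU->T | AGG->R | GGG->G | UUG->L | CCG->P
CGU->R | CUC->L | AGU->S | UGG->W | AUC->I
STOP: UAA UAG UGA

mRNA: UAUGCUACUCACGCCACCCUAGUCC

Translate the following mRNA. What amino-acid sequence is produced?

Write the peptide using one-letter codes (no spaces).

Answer: MLLTPP

Derivation:
start AUG at pos 1
pos 1: AUG -> M; peptide=M
pos 4: CUA -> L; peptide=ML
pos 7: CUC -> L; peptide=MLL
pos 10: ACG -> T; peptide=MLLT
pos 13: CCA -> P; peptide=MLLTP
pos 16: CCC -> P; peptide=MLLTPP
pos 19: UAG -> STOP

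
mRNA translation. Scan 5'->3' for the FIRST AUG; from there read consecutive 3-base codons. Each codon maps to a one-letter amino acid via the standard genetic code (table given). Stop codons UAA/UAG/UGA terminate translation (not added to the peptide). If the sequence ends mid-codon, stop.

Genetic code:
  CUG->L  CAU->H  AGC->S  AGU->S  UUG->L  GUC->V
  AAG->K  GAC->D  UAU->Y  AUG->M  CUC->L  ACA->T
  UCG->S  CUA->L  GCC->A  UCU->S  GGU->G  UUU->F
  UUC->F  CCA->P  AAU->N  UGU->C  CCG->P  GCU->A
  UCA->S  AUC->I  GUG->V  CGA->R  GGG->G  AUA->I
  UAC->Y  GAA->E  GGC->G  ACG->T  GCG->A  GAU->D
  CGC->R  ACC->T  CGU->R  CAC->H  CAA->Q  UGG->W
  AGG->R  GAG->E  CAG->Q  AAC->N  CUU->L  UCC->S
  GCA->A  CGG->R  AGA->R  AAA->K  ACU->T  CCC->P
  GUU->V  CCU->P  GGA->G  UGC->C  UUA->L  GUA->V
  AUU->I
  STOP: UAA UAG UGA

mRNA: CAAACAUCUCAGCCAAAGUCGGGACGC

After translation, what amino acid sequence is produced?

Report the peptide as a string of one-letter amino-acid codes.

Answer: (empty: no AUG start codon)

Derivation:
no AUG start codon found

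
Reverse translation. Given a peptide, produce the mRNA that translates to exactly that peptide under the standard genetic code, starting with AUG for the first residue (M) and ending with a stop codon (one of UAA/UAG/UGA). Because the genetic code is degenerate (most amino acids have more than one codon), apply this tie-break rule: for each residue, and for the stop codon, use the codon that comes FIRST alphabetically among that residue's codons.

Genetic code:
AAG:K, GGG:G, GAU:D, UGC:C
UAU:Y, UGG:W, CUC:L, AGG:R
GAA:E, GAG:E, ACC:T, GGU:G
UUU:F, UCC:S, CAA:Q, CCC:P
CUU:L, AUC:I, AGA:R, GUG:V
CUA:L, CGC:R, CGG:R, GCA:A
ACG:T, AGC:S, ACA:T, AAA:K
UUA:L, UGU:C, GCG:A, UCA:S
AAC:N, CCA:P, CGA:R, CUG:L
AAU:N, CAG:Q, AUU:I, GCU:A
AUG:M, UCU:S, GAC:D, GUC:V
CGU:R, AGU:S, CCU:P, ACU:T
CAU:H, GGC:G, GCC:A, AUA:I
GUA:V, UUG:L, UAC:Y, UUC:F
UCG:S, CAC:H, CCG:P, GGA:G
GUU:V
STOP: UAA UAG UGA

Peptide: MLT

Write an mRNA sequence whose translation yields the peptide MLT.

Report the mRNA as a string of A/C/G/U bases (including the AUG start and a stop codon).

residue 1: M -> AUG (start codon)
residue 2: L codons sorted = CUA,CUC,CUG,CUU,UUA,UUG -> pick first = CUA
residue 3: T codons sorted = ACA,ACC,ACG,ACU -> pick first = ACA
terminator: stop codons sorted = UAA,UAG,UGA -> pick first = UAA

Answer: mRNA: AUGCUAACAUAA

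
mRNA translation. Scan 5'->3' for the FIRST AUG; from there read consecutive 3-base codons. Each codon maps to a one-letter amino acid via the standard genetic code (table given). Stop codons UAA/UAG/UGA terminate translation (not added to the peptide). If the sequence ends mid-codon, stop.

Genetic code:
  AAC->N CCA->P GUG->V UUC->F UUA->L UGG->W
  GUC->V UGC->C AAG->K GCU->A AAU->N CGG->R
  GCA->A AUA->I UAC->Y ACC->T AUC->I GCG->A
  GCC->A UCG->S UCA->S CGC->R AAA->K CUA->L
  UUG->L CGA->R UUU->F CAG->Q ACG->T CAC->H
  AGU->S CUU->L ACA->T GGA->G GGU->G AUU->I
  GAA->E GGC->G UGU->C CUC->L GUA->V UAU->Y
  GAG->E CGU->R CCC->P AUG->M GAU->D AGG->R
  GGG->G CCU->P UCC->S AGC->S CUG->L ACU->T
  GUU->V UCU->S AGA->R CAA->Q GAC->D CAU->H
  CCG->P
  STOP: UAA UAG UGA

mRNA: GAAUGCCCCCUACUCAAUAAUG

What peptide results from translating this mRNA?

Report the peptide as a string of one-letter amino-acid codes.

start AUG at pos 2
pos 2: AUG -> M; peptide=M
pos 5: CCC -> P; peptide=MP
pos 8: CCU -> P; peptide=MPP
pos 11: ACU -> T; peptide=MPPT
pos 14: CAA -> Q; peptide=MPPTQ
pos 17: UAA -> STOP

Answer: MPPTQ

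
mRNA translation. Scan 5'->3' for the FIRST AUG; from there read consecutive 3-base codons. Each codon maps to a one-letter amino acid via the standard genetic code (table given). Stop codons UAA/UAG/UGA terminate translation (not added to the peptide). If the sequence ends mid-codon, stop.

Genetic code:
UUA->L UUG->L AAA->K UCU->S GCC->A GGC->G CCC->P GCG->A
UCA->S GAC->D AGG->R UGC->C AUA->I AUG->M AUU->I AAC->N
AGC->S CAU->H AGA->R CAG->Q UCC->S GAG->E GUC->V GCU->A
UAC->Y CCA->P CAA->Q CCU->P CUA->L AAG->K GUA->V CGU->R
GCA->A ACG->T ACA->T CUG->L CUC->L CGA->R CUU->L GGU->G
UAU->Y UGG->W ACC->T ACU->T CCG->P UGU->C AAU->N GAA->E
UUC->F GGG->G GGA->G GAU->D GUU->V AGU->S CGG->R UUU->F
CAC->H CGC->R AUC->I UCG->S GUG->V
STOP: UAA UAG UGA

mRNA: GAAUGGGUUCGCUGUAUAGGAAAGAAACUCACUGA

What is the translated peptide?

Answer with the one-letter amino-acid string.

start AUG at pos 2
pos 2: AUG -> M; peptide=M
pos 5: GGU -> G; peptide=MG
pos 8: UCG -> S; peptide=MGS
pos 11: CUG -> L; peptide=MGSL
pos 14: UAU -> Y; peptide=MGSLY
pos 17: AGG -> R; peptide=MGSLYR
pos 20: AAA -> K; peptide=MGSLYRK
pos 23: GAA -> E; peptide=MGSLYRKE
pos 26: ACU -> T; peptide=MGSLYRKET
pos 29: CAC -> H; peptide=MGSLYRKETH
pos 32: UGA -> STOP

Answer: MGSLYRKETH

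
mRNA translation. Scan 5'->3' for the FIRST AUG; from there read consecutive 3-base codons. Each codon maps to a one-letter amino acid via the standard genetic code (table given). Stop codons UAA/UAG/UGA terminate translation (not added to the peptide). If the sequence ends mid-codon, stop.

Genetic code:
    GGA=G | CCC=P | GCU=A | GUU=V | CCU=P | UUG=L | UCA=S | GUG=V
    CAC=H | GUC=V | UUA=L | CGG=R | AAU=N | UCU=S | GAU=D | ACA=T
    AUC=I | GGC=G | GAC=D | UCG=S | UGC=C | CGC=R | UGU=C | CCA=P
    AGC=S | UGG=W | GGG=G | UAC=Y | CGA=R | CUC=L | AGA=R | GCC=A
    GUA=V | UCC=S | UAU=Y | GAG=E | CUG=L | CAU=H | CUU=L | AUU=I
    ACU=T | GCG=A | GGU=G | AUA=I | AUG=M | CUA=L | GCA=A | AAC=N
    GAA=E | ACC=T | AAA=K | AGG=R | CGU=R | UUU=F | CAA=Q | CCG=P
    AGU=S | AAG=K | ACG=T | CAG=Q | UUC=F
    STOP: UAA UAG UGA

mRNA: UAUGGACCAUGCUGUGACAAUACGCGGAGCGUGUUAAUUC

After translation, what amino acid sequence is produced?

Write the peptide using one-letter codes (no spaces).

Answer: MDHAVTIRGAC

Derivation:
start AUG at pos 1
pos 1: AUG -> M; peptide=M
pos 4: GAC -> D; peptide=MD
pos 7: CAU -> H; peptide=MDH
pos 10: GCU -> A; peptide=MDHA
pos 13: GUG -> V; peptide=MDHAV
pos 16: ACA -> T; peptide=MDHAVT
pos 19: AUA -> I; peptide=MDHAVTI
pos 22: CGC -> R; peptide=MDHAVTIR
pos 25: GGA -> G; peptide=MDHAVTIRG
pos 28: GCG -> A; peptide=MDHAVTIRGA
pos 31: UGU -> C; peptide=MDHAVTIRGAC
pos 34: UAA -> STOP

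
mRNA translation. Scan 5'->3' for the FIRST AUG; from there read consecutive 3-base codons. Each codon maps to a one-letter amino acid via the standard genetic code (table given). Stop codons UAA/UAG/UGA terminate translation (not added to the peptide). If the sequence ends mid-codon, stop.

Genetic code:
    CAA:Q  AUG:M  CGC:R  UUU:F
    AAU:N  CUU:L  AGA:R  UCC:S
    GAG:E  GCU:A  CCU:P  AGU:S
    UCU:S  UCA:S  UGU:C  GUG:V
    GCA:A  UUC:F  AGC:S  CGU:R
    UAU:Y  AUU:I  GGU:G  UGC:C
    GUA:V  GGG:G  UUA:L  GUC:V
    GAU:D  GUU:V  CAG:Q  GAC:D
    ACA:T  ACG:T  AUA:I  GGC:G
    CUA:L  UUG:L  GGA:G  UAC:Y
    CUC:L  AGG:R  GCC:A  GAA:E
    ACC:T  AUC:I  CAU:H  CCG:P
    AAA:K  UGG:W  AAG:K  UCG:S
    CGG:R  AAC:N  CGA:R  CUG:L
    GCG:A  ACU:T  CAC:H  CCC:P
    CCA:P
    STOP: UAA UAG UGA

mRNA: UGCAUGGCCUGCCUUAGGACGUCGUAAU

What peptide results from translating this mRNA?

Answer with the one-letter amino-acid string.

Answer: MACLRTS

Derivation:
start AUG at pos 3
pos 3: AUG -> M; peptide=M
pos 6: GCC -> A; peptide=MA
pos 9: UGC -> C; peptide=MAC
pos 12: CUU -> L; peptide=MACL
pos 15: AGG -> R; peptide=MACLR
pos 18: ACG -> T; peptide=MACLRT
pos 21: UCG -> S; peptide=MACLRTS
pos 24: UAA -> STOP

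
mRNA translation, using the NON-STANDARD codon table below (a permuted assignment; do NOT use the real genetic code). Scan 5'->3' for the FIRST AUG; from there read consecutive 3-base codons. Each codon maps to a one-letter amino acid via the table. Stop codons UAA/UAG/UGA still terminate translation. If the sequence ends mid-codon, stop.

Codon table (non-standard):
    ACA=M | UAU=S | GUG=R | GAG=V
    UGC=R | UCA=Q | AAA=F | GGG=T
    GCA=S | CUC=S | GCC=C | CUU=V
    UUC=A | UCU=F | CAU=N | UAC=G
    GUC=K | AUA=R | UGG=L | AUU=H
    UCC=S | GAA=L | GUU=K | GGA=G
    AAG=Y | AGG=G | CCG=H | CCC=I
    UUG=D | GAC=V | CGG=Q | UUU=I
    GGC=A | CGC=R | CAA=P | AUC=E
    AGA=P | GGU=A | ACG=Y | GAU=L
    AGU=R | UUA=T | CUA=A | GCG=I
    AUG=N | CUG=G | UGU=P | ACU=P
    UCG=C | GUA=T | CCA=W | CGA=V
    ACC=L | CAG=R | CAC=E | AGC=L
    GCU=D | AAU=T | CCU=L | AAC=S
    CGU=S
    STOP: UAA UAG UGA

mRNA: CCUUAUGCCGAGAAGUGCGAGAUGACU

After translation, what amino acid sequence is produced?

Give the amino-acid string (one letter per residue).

start AUG at pos 4
pos 4: AUG -> N; peptide=N
pos 7: CCG -> H; peptide=NH
pos 10: AGA -> P; peptide=NHP
pos 13: AGU -> R; peptide=NHPR
pos 16: GCG -> I; peptide=NHPRI
pos 19: AGA -> P; peptide=NHPRIP
pos 22: UGA -> STOP

Answer: NHPRIP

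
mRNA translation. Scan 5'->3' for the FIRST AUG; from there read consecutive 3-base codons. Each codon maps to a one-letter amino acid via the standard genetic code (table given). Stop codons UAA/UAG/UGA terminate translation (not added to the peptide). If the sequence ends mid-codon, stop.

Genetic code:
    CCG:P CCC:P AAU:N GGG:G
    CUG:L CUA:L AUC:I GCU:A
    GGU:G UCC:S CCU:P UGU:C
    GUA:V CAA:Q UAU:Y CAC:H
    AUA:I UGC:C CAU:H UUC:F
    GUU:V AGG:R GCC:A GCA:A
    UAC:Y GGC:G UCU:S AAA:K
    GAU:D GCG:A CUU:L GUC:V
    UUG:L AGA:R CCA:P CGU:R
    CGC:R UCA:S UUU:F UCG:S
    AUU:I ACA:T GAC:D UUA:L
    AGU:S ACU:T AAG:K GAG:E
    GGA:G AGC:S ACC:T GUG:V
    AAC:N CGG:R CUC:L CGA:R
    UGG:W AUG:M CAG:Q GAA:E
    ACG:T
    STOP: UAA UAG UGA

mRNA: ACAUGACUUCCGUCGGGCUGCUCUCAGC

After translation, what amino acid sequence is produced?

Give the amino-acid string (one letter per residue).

start AUG at pos 2
pos 2: AUG -> M; peptide=M
pos 5: ACU -> T; peptide=MT
pos 8: UCC -> S; peptide=MTS
pos 11: GUC -> V; peptide=MTSV
pos 14: GGG -> G; peptide=MTSVG
pos 17: CUG -> L; peptide=MTSVGL
pos 20: CUC -> L; peptide=MTSVGLL
pos 23: UCA -> S; peptide=MTSVGLLS
pos 26: only 2 nt remain (<3), stop (end of mRNA)

Answer: MTSVGLLS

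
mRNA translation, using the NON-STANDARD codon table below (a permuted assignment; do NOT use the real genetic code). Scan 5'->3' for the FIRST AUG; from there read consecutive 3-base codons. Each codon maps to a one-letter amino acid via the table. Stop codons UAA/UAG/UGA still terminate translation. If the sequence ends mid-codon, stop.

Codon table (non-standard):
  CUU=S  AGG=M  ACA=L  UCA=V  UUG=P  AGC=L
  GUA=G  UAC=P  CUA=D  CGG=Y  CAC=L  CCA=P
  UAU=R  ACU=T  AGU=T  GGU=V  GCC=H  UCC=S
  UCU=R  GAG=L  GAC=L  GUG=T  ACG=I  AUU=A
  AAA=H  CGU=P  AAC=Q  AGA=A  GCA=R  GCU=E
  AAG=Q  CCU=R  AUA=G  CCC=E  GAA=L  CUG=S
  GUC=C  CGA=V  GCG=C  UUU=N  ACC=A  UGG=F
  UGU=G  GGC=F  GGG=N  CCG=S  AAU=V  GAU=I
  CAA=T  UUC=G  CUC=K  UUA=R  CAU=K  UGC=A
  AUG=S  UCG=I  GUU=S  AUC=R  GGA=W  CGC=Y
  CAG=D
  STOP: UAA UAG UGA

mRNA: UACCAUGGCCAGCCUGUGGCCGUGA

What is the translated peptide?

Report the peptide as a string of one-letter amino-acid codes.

start AUG at pos 4
pos 4: AUG -> S; peptide=S
pos 7: GCC -> H; peptide=SH
pos 10: AGC -> L; peptide=SHL
pos 13: CUG -> S; peptide=SHLS
pos 16: UGG -> F; peptide=SHLSF
pos 19: CCG -> S; peptide=SHLSFS
pos 22: UGA -> STOP

Answer: SHLSFS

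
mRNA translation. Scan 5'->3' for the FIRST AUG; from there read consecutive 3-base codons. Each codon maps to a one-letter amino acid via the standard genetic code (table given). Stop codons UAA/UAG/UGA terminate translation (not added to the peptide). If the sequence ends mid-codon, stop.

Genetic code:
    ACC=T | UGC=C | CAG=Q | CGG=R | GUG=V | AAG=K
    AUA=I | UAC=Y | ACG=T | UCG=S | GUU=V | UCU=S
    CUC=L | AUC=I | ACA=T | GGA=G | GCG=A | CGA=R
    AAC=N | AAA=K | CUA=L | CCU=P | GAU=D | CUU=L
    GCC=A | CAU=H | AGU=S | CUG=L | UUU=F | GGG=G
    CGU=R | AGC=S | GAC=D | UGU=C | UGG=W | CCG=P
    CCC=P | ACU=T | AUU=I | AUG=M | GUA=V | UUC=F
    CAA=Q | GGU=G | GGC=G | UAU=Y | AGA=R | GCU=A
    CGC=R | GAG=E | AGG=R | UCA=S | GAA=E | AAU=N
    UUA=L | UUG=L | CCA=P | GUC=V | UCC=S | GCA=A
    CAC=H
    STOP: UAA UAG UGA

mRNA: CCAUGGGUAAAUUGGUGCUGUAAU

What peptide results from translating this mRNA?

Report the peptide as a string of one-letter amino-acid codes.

start AUG at pos 2
pos 2: AUG -> M; peptide=M
pos 5: GGU -> G; peptide=MG
pos 8: AAA -> K; peptide=MGK
pos 11: UUG -> L; peptide=MGKL
pos 14: GUG -> V; peptide=MGKLV
pos 17: CUG -> L; peptide=MGKLVL
pos 20: UAA -> STOP

Answer: MGKLVL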